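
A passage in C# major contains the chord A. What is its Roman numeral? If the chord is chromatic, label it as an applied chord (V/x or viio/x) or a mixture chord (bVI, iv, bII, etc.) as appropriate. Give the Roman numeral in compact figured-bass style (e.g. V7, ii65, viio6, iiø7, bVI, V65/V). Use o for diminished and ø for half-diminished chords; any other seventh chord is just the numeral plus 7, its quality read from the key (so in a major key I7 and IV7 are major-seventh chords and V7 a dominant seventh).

bVI

The pitches A-C#-E form a major triad rooted on A.
A is the lowered sixth degree of C# major (diatonic 6 would be A#). This is a major triad on the lowered sixth degree, borrowed from the parallel minor.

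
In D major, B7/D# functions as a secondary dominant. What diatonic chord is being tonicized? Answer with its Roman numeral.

ii

The chord is a dominant seventh chord on B.
A dominant resolves down a perfect fifth: B → E. In D major, E is scale degree 2, i.e. ii.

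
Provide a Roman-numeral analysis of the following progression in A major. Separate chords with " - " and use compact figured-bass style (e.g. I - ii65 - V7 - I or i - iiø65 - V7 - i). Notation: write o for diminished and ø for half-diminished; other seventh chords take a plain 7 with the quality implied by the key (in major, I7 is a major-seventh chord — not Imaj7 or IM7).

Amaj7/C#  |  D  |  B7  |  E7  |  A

Amaj7/C# has root A, degree 1 in A major, so I65.
D: major triad on D = scale degree 4 → IV.
B7 is the secondary dominant of V (dominant seventh chord on B): V7/V.
E7: root E is the dominant; dominant seventh chord there is V7.
A: root A is the tonic; major triad there is I.

I65 - IV - V7/V - V7 - I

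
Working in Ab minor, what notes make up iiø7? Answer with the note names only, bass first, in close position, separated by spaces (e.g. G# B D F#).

In Ab minor, scale degree 2 is Bb, and the diatonic chord built there is a half-diminished seventh chord.
That chord is spelled Bb-Db-Fb-Ab.

Bb Db Fb Ab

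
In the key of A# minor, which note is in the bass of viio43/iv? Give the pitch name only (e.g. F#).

G#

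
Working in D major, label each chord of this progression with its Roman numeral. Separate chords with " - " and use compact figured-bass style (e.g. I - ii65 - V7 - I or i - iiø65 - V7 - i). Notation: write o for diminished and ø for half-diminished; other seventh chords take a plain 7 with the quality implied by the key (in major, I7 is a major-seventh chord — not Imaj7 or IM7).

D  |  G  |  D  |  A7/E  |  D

I - IV - I - V43 - I

D has root D, degree 1 in D major, so I.
G: root G is the subdominant; major triad there is IV.
D has root D, degree 1 in D major, so I.
A7/E: dominant seventh chord on A = scale degree 5 → V43.
D: major triad on D = scale degree 1 → I.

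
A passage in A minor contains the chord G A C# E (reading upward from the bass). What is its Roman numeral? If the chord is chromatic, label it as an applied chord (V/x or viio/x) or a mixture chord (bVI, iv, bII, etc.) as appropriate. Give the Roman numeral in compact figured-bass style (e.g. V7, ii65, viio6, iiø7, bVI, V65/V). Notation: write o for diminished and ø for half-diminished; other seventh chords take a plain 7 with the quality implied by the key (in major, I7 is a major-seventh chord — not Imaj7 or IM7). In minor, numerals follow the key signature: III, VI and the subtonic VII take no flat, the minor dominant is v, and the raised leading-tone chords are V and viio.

The pitches A-C#-E-G form a dominant seventh chord rooted on A.
A is not a diatonic chord root with this quality in A minor, but it lies a perfect fifth above D (iv), so the chord functions as an applied dominant of iv.
With G in the bass the chord is in third inversion, so the figured bass is 42.

V42/iv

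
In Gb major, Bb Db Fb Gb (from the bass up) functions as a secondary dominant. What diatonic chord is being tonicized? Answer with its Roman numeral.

IV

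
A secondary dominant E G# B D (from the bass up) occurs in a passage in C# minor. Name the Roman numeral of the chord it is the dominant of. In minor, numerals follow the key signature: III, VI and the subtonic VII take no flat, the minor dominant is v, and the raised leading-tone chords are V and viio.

VI

The chord is a dominant seventh chord on E.
A dominant resolves down a perfect fifth: E → A. In C# minor, A is scale degree 6, i.e. VI.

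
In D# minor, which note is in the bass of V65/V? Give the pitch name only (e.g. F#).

The applied chord V65/V is rooted on E#: E#-G##-B#-D#.
The figure 65 means first inversion — the third is in the bass.

G##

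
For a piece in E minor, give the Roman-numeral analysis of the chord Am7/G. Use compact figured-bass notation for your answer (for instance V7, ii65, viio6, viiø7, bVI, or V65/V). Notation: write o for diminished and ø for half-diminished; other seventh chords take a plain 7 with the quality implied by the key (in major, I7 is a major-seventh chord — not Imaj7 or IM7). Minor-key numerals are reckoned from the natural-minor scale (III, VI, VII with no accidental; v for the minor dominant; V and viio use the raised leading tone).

Stacked in thirds the chord is A-C-E-G: a minor seventh chord on A.
In E minor, A is the subdominant; the diatonic minor seventh chord there is iv7.
With G in the bass the chord is in third inversion, so the figured bass is 42.

iv42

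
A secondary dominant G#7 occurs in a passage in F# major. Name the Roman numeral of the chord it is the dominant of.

V

The chord is a dominant seventh chord on G#.
A dominant resolves down a perfect fifth: G# → C#. In F# major, C# is scale degree 5, i.e. V.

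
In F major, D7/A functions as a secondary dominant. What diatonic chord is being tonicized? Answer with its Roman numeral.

The chord is a dominant seventh chord on D.
A dominant resolves down a perfect fifth: D → G. In F major, G is scale degree 2, i.e. ii.

ii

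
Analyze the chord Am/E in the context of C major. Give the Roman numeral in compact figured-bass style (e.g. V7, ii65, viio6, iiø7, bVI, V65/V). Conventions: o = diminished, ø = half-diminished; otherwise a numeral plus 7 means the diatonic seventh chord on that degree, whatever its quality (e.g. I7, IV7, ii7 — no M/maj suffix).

vi64

Stacked in thirds the chord is A-C-E: a minor triad on A.
A is scale degree 6 in C major, and a minor triad on that degree is written vi.
With E in the bass the chord is in second inversion, so the figured bass is 64.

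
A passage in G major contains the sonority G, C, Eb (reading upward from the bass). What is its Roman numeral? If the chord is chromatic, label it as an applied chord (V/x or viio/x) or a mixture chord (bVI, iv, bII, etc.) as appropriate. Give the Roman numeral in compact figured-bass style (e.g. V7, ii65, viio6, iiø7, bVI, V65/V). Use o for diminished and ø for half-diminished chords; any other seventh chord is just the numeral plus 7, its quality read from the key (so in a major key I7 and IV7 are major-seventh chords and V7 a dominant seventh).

iv64

The pitches C-Eb-G form a minor triad rooted on C.
C is the fourth degree of G major. This is the minor subdominant, borrowed from the parallel minor.
With G in the bass the chord is in second inversion, so the figured bass is 64.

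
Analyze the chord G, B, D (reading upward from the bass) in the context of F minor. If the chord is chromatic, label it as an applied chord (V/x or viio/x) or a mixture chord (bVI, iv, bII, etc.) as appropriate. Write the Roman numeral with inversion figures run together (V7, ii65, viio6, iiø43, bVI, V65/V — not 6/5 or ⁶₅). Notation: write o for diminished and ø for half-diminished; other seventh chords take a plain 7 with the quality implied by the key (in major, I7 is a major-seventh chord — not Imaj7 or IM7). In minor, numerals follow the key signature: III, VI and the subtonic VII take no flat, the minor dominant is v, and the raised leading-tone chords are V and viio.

V/V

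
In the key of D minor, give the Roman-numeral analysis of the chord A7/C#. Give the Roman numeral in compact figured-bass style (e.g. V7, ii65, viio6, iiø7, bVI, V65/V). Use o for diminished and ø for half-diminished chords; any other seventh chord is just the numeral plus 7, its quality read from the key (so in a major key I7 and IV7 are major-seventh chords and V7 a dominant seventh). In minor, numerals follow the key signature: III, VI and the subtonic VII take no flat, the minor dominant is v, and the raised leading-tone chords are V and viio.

The pitches A-C#-E-G form a dominant seventh chord rooted on A.
A is scale degree 5 in D minor, and a dominant seventh chord on that degree is written V7.
With C# in the bass the chord is in first inversion, so the figured bass is 65.

V65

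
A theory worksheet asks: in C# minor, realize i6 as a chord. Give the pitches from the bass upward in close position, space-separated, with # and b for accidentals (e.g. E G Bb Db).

The numeral's case and figure indicate a minor triad. In C# minor its root, scale degree 1, is C#.
That chord is spelled C#-E-G#.
The figured bass 6 indicates first inversion, placing the third (E) in the bass: E-G#-C#.

E G# C#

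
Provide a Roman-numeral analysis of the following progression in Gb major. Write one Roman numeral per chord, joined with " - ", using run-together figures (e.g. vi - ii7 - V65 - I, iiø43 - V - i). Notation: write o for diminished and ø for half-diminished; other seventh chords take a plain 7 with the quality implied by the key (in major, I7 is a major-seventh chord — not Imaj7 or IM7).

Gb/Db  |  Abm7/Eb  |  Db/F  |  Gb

I64 - ii43 - V6 - I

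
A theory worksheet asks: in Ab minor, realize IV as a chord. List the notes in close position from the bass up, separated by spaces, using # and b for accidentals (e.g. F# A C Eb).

Db F Ab

Scale degree 4 in Ab minor is Db; here the chord built on it is altered to a major triad. IV is the major subdominant, borrowed from the parallel major.
So the chord is Db-F-Ab, a major triad.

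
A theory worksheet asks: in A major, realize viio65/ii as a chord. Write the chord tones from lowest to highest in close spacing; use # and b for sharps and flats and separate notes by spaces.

The slash marks an applied leading-tone chord: viio of ii. In A major, ii is B, so the leading tone to it is A#, a half step below.
Building a fully diminished seventh chord on A# gives A#-C#-E-G.
The figured bass 65 indicates first inversion, placing the third (C#) in the bass: C#-E-G-A#.

C# E G A#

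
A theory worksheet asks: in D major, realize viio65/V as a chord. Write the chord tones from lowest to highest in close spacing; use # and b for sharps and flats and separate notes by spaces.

viio65/V is a secondary leading-tone chord. The target V is A in D major; the applied chord is rooted a semitone below, on G#.
Building a fully diminished seventh chord on G# gives G#-B-D-F.
With the 65 figure the chord is in first inversion; from the bass B upward in close position it reads B-D-F-G#.

B D F G#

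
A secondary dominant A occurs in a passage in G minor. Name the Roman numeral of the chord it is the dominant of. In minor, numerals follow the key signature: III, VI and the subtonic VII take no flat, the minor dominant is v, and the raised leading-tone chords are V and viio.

The chord is a major triad on A.
A dominant resolves down a perfect fifth: A → D. In G minor, D is scale degree 5, i.e. V.

V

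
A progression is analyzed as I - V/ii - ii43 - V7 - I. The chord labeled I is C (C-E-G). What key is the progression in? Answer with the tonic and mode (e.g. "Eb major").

The chord C is a major triad rooted on C; its label is I.
If C is scale degree 1 and the mode makes that degree carry a major triad, the tonic is C and the mode is major.

C major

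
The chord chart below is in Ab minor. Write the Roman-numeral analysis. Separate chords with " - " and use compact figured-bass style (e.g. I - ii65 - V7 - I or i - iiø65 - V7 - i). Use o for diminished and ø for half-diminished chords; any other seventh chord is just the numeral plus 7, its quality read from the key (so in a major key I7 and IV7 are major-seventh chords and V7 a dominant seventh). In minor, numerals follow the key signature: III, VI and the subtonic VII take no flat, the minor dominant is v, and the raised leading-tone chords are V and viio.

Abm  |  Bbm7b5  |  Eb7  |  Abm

Abm: root Ab is the tonic; minor triad there is i.
Bbm7b5 has root Bb, degree 2 in Ab minor, so iiø7.
Eb7 has root Eb, degree 5 in Ab minor, so V7.
Abm: minor triad on Ab = scale degree 1 → i.

i - iiø7 - V7 - i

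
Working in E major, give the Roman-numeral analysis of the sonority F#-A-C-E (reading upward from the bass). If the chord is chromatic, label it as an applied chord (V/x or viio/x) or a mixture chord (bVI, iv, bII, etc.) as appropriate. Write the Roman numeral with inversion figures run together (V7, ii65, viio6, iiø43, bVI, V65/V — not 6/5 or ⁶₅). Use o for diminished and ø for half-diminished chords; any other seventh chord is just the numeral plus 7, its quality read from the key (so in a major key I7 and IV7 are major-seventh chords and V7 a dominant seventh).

iiø7

Stacked in thirds the chord is F#-A-C-E: a half-diminished seventh chord on F#.
F# is the second degree of E major. This is the half-diminished supertonic seventh, borrowed from the parallel minor.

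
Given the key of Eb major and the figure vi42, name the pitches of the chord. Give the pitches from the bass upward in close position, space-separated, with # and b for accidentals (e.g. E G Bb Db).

In Eb major, scale degree 6 is C, and the diatonic chord built there is a minor seventh chord.
That chord is spelled C-Eb-G-Bb.
The figured bass 42 indicates third inversion, placing the seventh (Bb) in the bass: Bb-C-Eb-G.

Bb C Eb G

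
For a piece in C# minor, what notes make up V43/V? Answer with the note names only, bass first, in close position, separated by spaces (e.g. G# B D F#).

A# C# D# F##

V43/V is a secondary dominant — the dominant seventh of V. V in C# minor is G#, so the applied chord's root is D#, a perfect fifth above.
Building a dominant seventh chord on D# gives D#-F##-A#-C#.
The figured bass 43 indicates second inversion, placing the fifth (A#) in the bass: A#-C#-D#-F##.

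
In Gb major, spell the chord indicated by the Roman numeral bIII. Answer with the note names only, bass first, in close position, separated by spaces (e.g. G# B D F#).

Scale degree 3 in Gb major is Bb; lowering it a half step gives Bbb. bIII is a major triad on the lowered third degree, borrowed from the parallel minor.
So the chord is Bbb-Db-Fb.

Bbb Db Fb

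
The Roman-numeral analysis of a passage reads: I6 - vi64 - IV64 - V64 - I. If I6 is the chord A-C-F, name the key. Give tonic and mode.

The anchor chord is a major triad on F, labeled I6.
If F is scale degree 1 and the mode makes that degree carry a major triad, the tonic is F and the mode is major.

F major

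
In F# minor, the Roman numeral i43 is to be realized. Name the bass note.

C#

i in F# minor has root F#; the chord is F#-A-C#-E.
The figure 43 means second inversion — the fifth is in the bass.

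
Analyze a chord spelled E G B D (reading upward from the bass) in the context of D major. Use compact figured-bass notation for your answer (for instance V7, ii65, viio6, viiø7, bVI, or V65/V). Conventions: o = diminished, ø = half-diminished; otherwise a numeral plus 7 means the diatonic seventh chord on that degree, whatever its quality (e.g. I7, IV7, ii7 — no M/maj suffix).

ii7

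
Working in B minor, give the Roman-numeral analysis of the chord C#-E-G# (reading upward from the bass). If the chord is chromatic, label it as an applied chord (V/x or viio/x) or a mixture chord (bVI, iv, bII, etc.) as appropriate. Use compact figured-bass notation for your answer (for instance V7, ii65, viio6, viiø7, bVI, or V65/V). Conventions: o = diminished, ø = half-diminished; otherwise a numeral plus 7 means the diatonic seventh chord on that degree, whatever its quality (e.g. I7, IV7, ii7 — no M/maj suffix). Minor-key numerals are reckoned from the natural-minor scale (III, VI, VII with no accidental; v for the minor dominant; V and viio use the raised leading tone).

The pitches C#-E-G# form a minor triad rooted on C#.
C# is the second degree of B minor. This is the minor supertonic, borrowed from the parallel major (the Dorian ii).

ii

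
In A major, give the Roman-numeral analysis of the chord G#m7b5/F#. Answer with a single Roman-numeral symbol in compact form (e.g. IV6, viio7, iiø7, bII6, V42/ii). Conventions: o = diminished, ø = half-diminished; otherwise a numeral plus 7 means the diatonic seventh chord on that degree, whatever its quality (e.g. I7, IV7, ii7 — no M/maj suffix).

viiø42

The pitches G#-B-D-F# form a half-diminished seventh chord rooted on G#.
In A major, G# is the leading tone; the diatonic half-diminished seventh chord there is viiø7.
With F# in the bass the chord is in third inversion, so the figured bass is 42.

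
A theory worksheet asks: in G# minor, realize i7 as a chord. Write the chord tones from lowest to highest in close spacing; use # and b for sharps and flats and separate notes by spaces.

G# B D# F#

The numeral's case and figure indicate a minor seventh chord. In G# minor its root, the tonic, is G#.
That chord is spelled G#-B-D#-F#.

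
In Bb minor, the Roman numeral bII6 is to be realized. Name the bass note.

Eb

bII in Bb minor has root Cb; the chord is Cb-Eb-Gb.
The figure 6 means first inversion — the third is in the bass.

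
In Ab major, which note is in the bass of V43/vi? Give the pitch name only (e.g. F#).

G

The applied chord V43/vi is rooted on C: C-E-G-Bb.
The figure 43 means second inversion — the fifth is in the bass.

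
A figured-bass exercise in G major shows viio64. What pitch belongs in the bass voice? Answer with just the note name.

viio in G major has root F#; the chord is F#-A-C.
The figure 64 means second inversion — the fifth is in the bass.

C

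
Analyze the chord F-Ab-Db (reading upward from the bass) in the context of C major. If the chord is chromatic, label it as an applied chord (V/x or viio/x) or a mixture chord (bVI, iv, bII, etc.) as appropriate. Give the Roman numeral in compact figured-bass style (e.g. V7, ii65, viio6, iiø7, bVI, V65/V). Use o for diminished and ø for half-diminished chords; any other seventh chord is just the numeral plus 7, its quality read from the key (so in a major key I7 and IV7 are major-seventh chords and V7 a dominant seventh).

bII6

The pitches Db-F-Ab form a major triad rooted on Db.
Db is the lowered second degree of C major (diatonic 2 would be D). This is the Neapolitan sixth — a major triad on the lowered second degree, here in its customary first inversion.
With F in the bass the chord is in first inversion, so the figured bass is 6.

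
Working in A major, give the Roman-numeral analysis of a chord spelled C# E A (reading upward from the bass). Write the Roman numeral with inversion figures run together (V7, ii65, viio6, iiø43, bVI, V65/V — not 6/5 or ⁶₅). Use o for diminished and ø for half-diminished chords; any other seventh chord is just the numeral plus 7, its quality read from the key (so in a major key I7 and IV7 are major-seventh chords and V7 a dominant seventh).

I6

Stacked in thirds the chord is A-C#-E: a major triad on A.
In A major, A is the tonic; the diatonic major triad there is I.
With C# in the bass the chord is in first inversion, so the figured bass is 6.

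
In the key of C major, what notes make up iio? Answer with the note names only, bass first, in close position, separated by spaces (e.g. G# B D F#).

D F Ab

iio is the diminished supertonic triad, borrowed from the parallel minor. In C major that root is D.
So the chord is D-F-Ab, a diminished triad.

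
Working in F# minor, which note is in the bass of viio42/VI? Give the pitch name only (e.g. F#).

Bb

The applied chord viio42/VI is rooted on C#: C#-E-G-Bb.
The figure 42 means third inversion — the seventh is in the bass.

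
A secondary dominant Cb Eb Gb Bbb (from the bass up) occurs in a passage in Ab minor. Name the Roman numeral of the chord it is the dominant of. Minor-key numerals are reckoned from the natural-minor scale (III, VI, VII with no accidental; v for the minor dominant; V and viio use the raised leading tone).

VI

The chord is a dominant seventh chord on Cb.
A dominant resolves down a perfect fifth: Cb → Fb. In Ab minor, Fb is scale degree 6, i.e. VI.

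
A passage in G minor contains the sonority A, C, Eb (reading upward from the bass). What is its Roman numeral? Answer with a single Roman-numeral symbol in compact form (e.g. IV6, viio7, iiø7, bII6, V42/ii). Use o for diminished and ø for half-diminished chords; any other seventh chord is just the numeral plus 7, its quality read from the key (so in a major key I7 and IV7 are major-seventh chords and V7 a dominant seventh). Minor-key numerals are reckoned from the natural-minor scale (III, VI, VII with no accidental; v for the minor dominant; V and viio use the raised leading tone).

iio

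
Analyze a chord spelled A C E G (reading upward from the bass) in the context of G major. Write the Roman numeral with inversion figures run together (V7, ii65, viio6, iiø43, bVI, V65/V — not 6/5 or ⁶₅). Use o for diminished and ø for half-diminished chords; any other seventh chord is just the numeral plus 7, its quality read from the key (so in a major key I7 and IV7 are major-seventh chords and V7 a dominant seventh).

The pitches A-C-E-G form a minor seventh chord rooted on A.
A is scale degree 2 in G major, and a minor seventh chord on that degree is written ii7.

ii7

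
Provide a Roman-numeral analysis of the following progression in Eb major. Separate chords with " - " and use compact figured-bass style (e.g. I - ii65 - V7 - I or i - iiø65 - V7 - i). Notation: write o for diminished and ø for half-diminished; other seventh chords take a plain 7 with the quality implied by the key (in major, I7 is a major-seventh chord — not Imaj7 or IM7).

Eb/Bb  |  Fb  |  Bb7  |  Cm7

I64 - bII - V7 - vi7

Eb/Bb: major triad on Eb = scale degree 1 → I64.
Fb: Fb with this quality isn't in the key; a major triad on b2 is the Neapolitan chord, bII.
Bb7 has root Bb, degree 5 in Eb major, so V7.
Cm7: root C is the submediant; minor seventh chord there is vi7.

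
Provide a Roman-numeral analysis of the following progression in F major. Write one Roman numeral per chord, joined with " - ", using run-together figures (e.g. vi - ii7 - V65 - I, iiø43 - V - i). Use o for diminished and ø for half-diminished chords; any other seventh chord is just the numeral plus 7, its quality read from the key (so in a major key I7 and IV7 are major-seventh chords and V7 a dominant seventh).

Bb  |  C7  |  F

IV - V7 - I

Bb has root Bb, degree 4 in F major, so IV.
C7 has root C, degree 5 in F major, so V7.
F: root F is the tonic; major triad there is I.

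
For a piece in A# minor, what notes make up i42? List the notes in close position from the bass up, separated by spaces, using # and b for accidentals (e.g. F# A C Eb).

G# A# C# E#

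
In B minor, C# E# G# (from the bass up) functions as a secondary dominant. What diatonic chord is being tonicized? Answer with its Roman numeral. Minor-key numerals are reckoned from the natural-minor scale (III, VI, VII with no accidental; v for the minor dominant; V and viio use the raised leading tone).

The chord is a major triad on C#.
A dominant resolves down a perfect fifth: C# → F#. In B minor, F# is scale degree 5, i.e. V.

V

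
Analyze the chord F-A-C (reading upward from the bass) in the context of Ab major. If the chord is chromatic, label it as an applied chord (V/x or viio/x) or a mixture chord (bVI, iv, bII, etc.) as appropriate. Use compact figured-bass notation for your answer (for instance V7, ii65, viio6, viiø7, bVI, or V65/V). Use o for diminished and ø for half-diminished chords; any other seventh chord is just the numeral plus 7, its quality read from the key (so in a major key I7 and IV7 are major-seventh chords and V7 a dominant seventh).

The pitches F-A-C form a major triad rooted on F.
F is not a diatonic chord root with this quality in Ab major, but it lies a perfect fifth above Bb (ii), so the chord functions as an applied dominant of ii.

V/ii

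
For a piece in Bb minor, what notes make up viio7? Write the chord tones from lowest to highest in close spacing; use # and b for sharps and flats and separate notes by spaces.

A C Eb Gb

In Bb minor, the leading-tone chord is built on the raised seventh degree, A.
Stacking thirds from A gives A-C-Eb-Gb.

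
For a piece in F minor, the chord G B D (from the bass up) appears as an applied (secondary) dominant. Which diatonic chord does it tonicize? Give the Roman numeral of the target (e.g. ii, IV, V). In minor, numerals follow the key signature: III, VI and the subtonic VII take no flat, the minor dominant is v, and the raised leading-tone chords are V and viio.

V

The chord is a major triad on G.
A dominant resolves down a perfect fifth: G → C. In F minor, C is scale degree 5, i.e. V.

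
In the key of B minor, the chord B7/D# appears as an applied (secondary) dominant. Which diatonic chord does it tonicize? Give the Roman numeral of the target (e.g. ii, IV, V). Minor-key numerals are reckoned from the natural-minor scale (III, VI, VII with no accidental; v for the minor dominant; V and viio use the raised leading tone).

The chord is a dominant seventh chord on B.
A dominant resolves down a perfect fifth: B → E. In B minor, E is scale degree 4, i.e. iv.

iv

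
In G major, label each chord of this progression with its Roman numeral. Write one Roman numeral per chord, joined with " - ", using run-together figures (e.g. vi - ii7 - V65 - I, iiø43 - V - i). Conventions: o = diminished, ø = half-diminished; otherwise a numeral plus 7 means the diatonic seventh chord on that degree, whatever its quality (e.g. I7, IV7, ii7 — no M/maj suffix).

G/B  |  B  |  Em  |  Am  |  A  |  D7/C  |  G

I6 - V/vi - vi - ii - V/V - V42 - I

G/B: root G is the tonic; major triad there is I6.
B: chromatic; B is V of vi, so V/vi.
Em: minor triad on E = scale degree 6 → vi.
Am: root A is the supertonic; minor triad there is ii.
A: a major triad on A, the applied dominant of V → V/V.
D7/C: root D is the dominant; dominant seventh chord there is V42.
G: major triad on G = scale degree 1 → I.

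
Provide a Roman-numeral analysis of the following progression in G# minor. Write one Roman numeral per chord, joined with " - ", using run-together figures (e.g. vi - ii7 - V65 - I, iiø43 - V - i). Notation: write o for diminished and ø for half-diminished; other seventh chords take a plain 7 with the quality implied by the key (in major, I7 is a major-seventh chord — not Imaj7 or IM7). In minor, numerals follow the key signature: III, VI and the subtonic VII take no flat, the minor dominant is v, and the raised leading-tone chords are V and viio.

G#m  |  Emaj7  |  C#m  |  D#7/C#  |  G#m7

G#m: minor triad on G# = scale degree 1 → i.
Emaj7: root E is the submediant; major seventh chord there is VI7.
C#m: root C# is the subdominant; minor triad there is iv.
D#7/C#: dominant seventh chord on D# = scale degree 5 → V42.
G#m7 has root G#, degree 1 in G# minor, so i7.

i - VI7 - iv - V42 - i7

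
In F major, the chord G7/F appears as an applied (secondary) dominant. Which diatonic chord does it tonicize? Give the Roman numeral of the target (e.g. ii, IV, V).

The chord is a dominant seventh chord on G.
A dominant resolves down a perfect fifth: G → C. In F major, C is scale degree 5, i.e. V.

V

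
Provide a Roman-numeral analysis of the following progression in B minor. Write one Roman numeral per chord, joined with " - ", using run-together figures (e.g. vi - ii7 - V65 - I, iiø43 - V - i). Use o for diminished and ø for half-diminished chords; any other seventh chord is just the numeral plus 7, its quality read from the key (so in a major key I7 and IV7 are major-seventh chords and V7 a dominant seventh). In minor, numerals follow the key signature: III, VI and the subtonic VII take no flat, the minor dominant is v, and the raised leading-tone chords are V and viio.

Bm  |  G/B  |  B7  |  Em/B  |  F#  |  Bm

i - VI6 - V7/iv - iv64 - V - i

Bm: minor triad on B = scale degree 1 → i.
G/B: root G is the submediant; major triad there is VI6.
B7: chromatic; B is V of iv, so V7/iv.
Em/B has root E, degree 4 in B minor, so iv64.
F#: major triad on F# = scale degree 5 → V.
Bm: root B is the tonic; minor triad there is i.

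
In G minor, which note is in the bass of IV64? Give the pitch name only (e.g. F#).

IV in G minor has root C; the chord is C-E-G.
The figure 64 means second inversion — the fifth is in the bass.

G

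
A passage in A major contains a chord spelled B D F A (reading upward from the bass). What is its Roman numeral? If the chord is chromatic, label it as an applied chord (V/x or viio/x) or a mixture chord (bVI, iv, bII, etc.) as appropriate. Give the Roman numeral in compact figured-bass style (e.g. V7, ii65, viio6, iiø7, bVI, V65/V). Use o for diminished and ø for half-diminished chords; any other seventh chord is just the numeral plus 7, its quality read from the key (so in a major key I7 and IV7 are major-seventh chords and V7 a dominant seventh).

iiø7

The pitches B-D-F-A form a half-diminished seventh chord rooted on B.
B is the second degree of A major. This is the half-diminished supertonic seventh, borrowed from the parallel minor.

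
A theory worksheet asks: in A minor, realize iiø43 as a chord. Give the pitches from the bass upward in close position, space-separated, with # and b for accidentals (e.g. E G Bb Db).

F A B D

In A minor, the second degree is B, and the diatonic chord built there is a half-diminished seventh chord.
Stacking thirds from B gives B-D-F-A.
With the 43 figure the chord is in second inversion; from the bass F upward in close position it reads F-A-B-D.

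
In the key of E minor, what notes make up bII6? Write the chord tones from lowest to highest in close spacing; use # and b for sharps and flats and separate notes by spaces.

A C F

Scale degree 2 in E minor is F#; lowering it a half step gives F. bII6 is the Neapolitan sixth — a major triad on the lowered second degree, here in its customary first inversion.
So the chord is F-A-C, a major triad.
The figured bass 6 indicates first inversion, placing the third (A) in the bass: A-C-F.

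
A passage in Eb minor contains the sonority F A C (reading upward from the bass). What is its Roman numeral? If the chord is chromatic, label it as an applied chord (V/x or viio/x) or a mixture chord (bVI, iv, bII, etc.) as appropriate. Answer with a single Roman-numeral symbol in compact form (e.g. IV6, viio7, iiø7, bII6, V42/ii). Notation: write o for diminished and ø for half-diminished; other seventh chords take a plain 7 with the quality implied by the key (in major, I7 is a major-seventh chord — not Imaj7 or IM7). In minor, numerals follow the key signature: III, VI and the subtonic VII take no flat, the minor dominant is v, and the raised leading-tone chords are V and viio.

V/V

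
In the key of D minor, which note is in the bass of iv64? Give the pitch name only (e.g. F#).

D

iv in D minor has root G; the chord is G-Bb-D.
The figure 64 means second inversion — the fifth is in the bass.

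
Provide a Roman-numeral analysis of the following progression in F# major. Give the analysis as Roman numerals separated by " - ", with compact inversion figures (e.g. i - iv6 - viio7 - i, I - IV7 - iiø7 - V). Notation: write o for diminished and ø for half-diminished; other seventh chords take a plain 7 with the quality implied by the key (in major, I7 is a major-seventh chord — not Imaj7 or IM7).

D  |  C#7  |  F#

bVI - V7 - I

D is non-diatonic — bVI, a mixture chord from F# minor.
C#7 has root C#, degree 5 in F# major, so V7.
F#: major triad on F# = scale degree 1 → I.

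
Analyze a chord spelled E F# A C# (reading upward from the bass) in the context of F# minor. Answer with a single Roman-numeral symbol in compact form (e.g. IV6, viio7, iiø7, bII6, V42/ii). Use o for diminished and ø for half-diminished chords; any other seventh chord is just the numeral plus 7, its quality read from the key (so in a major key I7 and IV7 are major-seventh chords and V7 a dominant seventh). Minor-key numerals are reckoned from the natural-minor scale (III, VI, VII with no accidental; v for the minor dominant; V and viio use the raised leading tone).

Stacked in thirds the chord is F#-A-C#-E: a minor seventh chord on F#.
In F# minor, F# is the tonic; the diatonic minor seventh chord there is i7.
With E in the bass the chord is in third inversion, so the figured bass is 42.

i42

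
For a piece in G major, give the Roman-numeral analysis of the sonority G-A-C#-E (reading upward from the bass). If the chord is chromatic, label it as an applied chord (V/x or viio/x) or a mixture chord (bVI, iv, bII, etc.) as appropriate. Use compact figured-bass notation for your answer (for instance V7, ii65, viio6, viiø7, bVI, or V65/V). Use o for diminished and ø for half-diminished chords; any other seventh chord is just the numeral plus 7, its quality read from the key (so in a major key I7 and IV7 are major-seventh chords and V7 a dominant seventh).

V42/V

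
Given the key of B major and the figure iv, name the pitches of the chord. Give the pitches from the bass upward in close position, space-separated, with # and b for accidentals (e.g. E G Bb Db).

E G B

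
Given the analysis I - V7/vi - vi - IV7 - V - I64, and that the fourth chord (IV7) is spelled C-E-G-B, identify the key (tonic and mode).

G major

The chord Cmaj7 is a major seventh chord rooted on C; its label is IV7.
If C is scale degree 4 and the mode makes that degree carry a major seventh chord, the tonic is G and the mode is major.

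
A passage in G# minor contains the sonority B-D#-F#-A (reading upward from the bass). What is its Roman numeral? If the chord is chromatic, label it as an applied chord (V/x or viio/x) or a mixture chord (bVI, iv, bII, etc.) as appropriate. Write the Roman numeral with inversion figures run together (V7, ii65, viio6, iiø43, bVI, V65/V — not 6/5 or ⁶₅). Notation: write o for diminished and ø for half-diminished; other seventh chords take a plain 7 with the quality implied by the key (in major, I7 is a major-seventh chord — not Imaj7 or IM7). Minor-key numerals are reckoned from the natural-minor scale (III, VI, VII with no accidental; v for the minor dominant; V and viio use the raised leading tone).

Stacked in thirds the chord is B-D#-F#-A: a dominant seventh chord on B.
B is not a diatonic chord root with this quality in G# minor, but it lies a perfect fifth above E (VI), so the chord functions as an applied dominant of VI.

V7/VI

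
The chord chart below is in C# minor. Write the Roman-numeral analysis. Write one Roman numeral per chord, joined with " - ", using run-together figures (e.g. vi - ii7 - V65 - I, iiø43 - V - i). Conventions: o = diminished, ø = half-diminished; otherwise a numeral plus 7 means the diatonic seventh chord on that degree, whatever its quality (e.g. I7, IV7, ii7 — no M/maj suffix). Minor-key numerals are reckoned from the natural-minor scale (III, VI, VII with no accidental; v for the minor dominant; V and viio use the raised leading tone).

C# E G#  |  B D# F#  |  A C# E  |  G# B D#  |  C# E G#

i - VII - VI - v - i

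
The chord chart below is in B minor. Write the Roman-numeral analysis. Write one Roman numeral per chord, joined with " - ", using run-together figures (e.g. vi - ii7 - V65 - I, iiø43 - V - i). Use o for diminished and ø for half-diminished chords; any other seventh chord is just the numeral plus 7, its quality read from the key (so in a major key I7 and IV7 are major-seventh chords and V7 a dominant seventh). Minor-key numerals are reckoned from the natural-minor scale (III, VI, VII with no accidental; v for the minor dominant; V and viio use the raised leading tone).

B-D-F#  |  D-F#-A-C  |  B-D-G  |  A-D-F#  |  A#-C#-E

i - V7/VI - VI6 - III64 - viio

B-D-F#: minor triad on B = scale degree 1 → i.
D-F#-A-C is the secondary dominant of VI (dominant seventh chord on D): V7/VI.
B-D-G has root G, degree 6 in B minor, so VI6.
A-D-F# has root D, degree 3 in B minor, so III64.
A#-C#-E: root A# is the leading tone; diminished triad there is viio.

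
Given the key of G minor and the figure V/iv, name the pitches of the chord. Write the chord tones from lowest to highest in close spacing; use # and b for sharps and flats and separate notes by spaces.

G B D

The slash means an applied dominant: we want the dominant of iv. In G minor, iv is C minor, and its dominant is built on G.
Building a major triad on G gives G-B-D.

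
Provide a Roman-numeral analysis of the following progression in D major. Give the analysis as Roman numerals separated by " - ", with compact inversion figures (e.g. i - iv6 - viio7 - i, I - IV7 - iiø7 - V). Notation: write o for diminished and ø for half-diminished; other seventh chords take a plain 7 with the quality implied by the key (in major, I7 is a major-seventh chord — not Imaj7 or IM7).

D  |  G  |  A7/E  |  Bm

I - IV - V43 - vi

D: major triad on D = scale degree 1 → I.
G has root G, degree 4 in D major, so IV.
A7/E: root A is the dominant; dominant seventh chord there is V43.
Bm: root B is the submediant; minor triad there is vi.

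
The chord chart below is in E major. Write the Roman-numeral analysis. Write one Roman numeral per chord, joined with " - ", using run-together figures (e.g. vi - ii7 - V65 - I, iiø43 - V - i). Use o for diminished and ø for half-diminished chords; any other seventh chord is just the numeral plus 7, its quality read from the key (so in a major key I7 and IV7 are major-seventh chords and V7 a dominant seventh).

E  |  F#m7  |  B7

I - ii7 - V7

E has root E, degree 1 in E major, so I.
F#m7 has root F#, degree 2 in E major, so ii7.
B7: root B is the dominant; dominant seventh chord there is V7.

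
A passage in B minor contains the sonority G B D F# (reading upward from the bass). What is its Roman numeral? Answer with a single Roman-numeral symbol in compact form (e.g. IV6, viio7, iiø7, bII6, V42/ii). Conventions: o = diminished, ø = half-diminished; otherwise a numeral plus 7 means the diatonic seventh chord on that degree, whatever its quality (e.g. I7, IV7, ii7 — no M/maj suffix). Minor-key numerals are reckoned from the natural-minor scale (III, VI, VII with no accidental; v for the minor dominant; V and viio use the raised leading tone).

VI7

The pitches G-B-D-F# form a major seventh chord rooted on G.
In B minor, G is the submediant; the diatonic major seventh chord there is VI7.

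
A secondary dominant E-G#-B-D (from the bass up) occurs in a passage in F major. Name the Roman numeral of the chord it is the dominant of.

iii

The chord is a dominant seventh chord on E.
A dominant resolves down a perfect fifth: E → A. In F major, A is scale degree 3, i.e. iii.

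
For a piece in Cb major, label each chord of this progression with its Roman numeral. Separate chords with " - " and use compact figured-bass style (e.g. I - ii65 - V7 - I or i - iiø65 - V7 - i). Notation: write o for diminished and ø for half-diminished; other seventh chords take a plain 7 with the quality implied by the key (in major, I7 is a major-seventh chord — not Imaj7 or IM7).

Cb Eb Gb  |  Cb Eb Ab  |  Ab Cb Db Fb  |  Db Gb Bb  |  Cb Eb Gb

I - vi6 - ii43 - V64 - I

Cb-Eb-Gb has root Cb, degree 1 in Cb major, so I.
Cb-Eb-Ab: root Ab is the submediant; minor triad there is vi6.
Ab-Cb-Db-Fb: minor seventh chord on Db = scale degree 2 → ii43.
Db-Gb-Bb: root Gb is the dominant; major triad there is V64.
Cb-Eb-Gb has root Cb, degree 1 in Cb major, so I.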